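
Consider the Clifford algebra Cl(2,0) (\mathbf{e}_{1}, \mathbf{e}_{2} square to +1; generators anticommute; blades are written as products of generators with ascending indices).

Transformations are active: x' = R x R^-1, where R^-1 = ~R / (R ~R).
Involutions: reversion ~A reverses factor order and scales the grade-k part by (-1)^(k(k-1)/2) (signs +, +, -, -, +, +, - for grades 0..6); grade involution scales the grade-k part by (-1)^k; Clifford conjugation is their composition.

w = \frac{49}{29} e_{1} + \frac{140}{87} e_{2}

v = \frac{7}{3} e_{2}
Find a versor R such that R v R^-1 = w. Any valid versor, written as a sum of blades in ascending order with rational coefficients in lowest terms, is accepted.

Reasoning: v^2 = w^2 = \frac{49}{9} since conjugation preserves the quadratic form; R = v + w = \frac{49}{29} e_{1} + \frac{343}{87} e_{2} is then valid when invertible, keeping its own part and reversing (v - w)/2.
Answer: \frac{49}{29} e_{1} + \frac{343}{87} e_{2}


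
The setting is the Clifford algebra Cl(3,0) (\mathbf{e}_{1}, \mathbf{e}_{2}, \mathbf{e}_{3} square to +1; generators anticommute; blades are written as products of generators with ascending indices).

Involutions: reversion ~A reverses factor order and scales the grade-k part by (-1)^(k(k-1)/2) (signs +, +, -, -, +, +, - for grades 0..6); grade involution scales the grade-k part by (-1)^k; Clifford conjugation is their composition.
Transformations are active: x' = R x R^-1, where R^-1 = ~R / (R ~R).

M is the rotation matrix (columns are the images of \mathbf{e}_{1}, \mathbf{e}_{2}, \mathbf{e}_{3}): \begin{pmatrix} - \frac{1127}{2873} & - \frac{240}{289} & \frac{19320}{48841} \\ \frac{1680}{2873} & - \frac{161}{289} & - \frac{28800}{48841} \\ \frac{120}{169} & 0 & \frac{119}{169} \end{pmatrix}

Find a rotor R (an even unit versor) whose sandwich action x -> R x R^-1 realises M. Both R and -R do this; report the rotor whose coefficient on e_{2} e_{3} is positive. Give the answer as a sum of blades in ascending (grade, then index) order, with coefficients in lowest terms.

Method: write R = a + b12*e_{1} e_{2} + b13*e_{1} e_{3} + b23*e_{2} e_{3} with a^2 + b12^2 + b13^2 + b23^2 = 1 (so R^-1 = ~R). Expanding the columns R e_j ~R gives tr M = 4a^2 - 1 and, from the antisymmetric part, M21 - M12 = -4a*b12, M13 - M31 = 4a*b13, M32 - M23 = -4a*b23.
Here tr M = -\frac{11977}{48841}, so a^2 = (1 + tr M)/4 = \frac{9216}{48841} and a = ±\frac{96}{221}. Taking a = \frac{96}{221}: M21 - M12 = \frac{69120}{48841}, M13 - M31 = -\frac{15360}{48841}, M32 - M23 = \frac{28800}{48841}, giving b12 = -\frac{180}{221}, b13 = -\frac{40}{221}, b23 = -\frac{75}{221}, i.e. R = \frac{96}{221} - \frac{180}{221} e_{1} e_{2} - \frac{40}{221} e_{1} e_{3} - \frac{75}{221} e_{2} e_{3}.
Its e_{2} e_{3} coefficient is negative, so report the other preimage -R.
Answer: -\frac{96}{221} + \frac{180}{221} e_{1} e_{2} + \frac{40}{221} e_{1} e_{3} + \frac{75}{221} e_{2} e_{3}. Recall the cover is two-to-one: with M of trace -\frac{11977}{48841}, both preimages act alike, and the stated e_{2} e_{3} sign chooses the sheet.


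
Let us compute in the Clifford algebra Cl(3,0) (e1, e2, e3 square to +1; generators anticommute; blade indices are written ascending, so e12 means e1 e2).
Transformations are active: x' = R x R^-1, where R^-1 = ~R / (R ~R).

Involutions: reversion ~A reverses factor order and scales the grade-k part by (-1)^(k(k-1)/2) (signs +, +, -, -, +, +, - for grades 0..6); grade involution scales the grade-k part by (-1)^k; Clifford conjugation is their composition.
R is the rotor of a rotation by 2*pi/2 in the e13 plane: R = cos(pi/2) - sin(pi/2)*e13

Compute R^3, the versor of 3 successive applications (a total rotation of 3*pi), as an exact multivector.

Rotor phase runs at HALF the rotation angle; powers of one rotor simply add phase, so after 3 steps in e13 the phase is 3*pi/2 = 3*pi/2 and R^3 = cos(3*pi/2) - sin(3*pi/2)*e13.
cos(3*pi/2) = 0 and sin(3*pi/2) = -1, so R^3 = e13. The net rotation is 1*pi (after discarding 1 full turn, each of which contributes a factor -1 to the rotor); the rotor keeps the half-angle phase exactly.
Answer: e13


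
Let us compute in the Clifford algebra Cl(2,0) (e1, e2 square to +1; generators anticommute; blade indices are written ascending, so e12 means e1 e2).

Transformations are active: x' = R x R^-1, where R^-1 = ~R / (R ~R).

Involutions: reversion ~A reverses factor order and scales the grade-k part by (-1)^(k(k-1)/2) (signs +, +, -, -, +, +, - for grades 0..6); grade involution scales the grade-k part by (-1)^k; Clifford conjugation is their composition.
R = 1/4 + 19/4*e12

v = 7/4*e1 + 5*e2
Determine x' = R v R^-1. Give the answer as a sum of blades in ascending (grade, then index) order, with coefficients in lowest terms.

~R = 1/4 - 19/4*e12, and R ~R = 181/8, so R^-1 = ~R / (181/8).
R v = 387/16*e1 - 113/16*e2
Answer: -220/181*e1 - 3733/724*e2


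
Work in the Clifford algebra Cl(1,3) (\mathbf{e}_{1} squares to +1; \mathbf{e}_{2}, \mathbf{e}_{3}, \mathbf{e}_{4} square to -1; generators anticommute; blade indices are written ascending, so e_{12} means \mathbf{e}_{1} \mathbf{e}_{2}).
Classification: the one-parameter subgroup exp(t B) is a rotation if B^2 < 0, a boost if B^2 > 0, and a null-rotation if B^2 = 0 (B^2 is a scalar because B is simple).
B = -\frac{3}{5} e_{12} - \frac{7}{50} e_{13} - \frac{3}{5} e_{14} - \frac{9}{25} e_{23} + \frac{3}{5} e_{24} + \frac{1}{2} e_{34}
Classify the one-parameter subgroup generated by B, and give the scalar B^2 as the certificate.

B^2 term by term: the squares give (-\frac{3}{5})^2*(e_{12})^2 + (-\frac{7}{50})^2*(e_{13})^2 + (-\frac{3}{5})^2*(e_{14})^2 + (-\frac{9}{25})^2*(e_{23})^2 + (\frac{3}{5})^2*(e_{24})^2 + (\frac{1}{2})^2*(e_{34})^2 = \frac{9}{25}*(+1) + \frac{49}{2500}*(+1) + \frac{9}{25}*(+1) + \frac{81}{625}*(-1) + \frac{9}{25}*(-1) + \frac{1}{4}*(-1) = 0 (each basis 2-blade squares to minus the product of its generators' squares); cross terms between blades sharing an index anticommute and cancel; the commuting (index-disjoint) pairs give grade-4 terms 2*c*c'*(blade product), which cancel blade by blade — e_{1234}: -\frac{3}{5} + \frac{21}{125} + \frac{54}{125} = 0 — confirming B is simple. So B^2 = 0.
Answer: null-rotation, certificate B^2 = 0. Key observation: B^2 = 0 is a conjugation invariant, so its sign decides the class regardless of the surface form of B.


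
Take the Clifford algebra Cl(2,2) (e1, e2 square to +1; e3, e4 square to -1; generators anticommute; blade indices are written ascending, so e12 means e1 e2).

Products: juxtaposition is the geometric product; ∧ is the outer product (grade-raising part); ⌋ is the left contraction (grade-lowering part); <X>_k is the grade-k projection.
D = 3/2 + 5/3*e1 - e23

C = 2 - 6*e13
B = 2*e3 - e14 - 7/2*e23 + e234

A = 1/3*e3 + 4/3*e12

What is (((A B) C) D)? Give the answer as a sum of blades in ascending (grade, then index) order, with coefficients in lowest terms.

step 1: -2/3 - 7/6*e2 - 14/3*e13 + 5/3*e24 + 8/3*e123 + 5/3*e134
step 2: 80/3 + 41/3*e2 - 10*e4 - 16/3*e13 + 10/3*e24 - 5/3*e123 + 10/3*e134 + 10*e1234
step 3: 40 + 415/9*e1 + 41/2*e2 - 43/9*e3 - 15*e4 - 157/9*e12 - 8*e13 + 20/3*e14 - 265/9*e23 + 5*e24 + 20/9*e34 - 5/2*e123 + 20/9*e124 + 5*e134 - 20/3*e234 + 15*e1234
Answer: 40 + 415/9*e1 + 41/2*e2 - 43/9*e3 - 15*e4 - 157/9*e12 - 8*e13 + 20/3*e14 - 265/9*e23 + 5*e24 + 20/9*e34 - 5/2*e123 + 20/9*e124 + 5*e134 - 20/3*e234 + 15*e1234


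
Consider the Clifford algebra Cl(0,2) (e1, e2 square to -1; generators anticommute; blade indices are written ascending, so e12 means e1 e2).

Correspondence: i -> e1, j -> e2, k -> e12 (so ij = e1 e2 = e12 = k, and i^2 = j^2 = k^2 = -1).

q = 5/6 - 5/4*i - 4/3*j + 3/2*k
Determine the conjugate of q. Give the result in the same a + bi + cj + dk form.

In blades: q = 5/6 - 5/4*e1 - 4/3*e2 + 3/2*e12.
Conjugation here is Clifford conjugation: the scalar is fixed and the grade-1 and grade-2 blades all flip sign, giving 5/6 + 5/4*e1 + 4/3*e2 - 3/2*e12; translating back:
Answer: 5/6 + 5/4*i + 4/3*j - 3/2*k


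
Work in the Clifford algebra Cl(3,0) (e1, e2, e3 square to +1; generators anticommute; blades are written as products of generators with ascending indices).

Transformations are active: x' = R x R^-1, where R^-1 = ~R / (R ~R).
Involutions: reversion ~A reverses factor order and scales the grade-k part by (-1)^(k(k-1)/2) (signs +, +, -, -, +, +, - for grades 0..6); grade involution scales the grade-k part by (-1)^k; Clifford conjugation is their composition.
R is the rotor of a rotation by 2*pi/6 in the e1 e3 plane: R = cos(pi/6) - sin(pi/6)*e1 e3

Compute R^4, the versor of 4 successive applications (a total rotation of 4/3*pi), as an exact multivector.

The rotor phase is half the rotation angle and phases add under composition, so 4 steps in the e1 e3 plane accumulate phase 4*(pi/6) = 2*pi/3: R^4 = cos(2*pi/3) - sin(2*pi/3)*e1 e3.
cos(2*pi/3) = -1/2 and sin(2*pi/3) = sqrt(3)/2, so R^4 = -1/2 - sqrt(3)/2*e1 e3. The net rotation is 4/3*pi; the rotor keeps the half-angle phase exactly.
Answer: -1/2 - sqrt(3)/2*e1 e3


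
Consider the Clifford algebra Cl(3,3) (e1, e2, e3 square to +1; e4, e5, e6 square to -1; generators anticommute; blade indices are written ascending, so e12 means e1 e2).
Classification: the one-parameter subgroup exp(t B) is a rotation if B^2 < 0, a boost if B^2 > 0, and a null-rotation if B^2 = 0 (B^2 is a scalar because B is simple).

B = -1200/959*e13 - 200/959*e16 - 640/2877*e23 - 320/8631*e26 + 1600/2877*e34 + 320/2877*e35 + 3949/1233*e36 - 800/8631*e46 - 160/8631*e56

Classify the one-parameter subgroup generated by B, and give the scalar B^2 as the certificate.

B^2 term by term: the squares give (-1200/959)^2*(e13)^2 + (-200/959)^2*(e16)^2 + (-640/2877)^2*(e23)^2 + (-320/8631)^2*(e26)^2 + (1600/2877)^2*(e34)^2 + (320/2877)^2*(e35)^2 + (3949/1233)^2*(e36)^2 + (-800/8631)^2*(e46)^2 + (-160/8631)^2*(e56)^2 = 1440000/919681*(-1) + 40000/919681*(+1) + 409600/8277129*(-1) + 102400/74494161*(+1) + 2560000/8277129*(+1) + 102400/8277129*(+1) + 15594601/1520289*(+1) + 640000/74494161*(-1) + 25600/74494161*(-1) = 9 (each basis 2-blade squares to minus the product of its generators' squares); cross terms between blades sharing an index anticommute and cancel; the commuting (index-disjoint) pairs give grade-4 terms 2*c*c'*(blade product), which cancel blade by blade — e1236: -256000/2759043 + 256000/2759043 = 0; e1346: 640000/2759043 - 640000/2759043 = 0; e1356: 128000/2759043 - 128000/2759043 = 0; e2346: 1024000/24831387 - 1024000/24831387 = 0; e2356: 204800/24831387 - 204800/24831387 = 0; e3456: -512000/24831387 + 512000/24831387 = 0 — confirming B is simple. So B^2 = 9.
Answer: boost, certificate B^2 = 9. Key observation: B^2 = 9 is a conjugation invariant, so its sign decides the class regardless of the surface form of B.


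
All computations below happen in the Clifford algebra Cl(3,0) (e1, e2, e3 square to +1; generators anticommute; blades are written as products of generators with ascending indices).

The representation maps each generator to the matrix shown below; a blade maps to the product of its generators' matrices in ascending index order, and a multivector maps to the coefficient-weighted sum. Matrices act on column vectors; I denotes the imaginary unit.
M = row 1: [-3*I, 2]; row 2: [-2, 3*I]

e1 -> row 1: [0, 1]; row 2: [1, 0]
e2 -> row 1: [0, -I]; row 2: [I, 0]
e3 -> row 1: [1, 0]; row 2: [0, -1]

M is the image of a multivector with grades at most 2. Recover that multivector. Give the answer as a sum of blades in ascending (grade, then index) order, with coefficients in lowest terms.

Method: 1, rho(e1), rho(e2), rho(e3) form a trace-orthogonal basis of the 2x2 complex matrices (tr(X Y) = 2 if X = Y, else 0), so M = m0*1 + m1*rho(e1) + m2*rho(e2) + m3*rho(e3) with m0 = tr(M)/2 = 0, m1 = tr(M rho(e1))/2 = 0, m2 = tr(M rho(e2))/2 = 2*I, m3 = tr(M rho(e3))/2 = -3*I.
Multiplying table entries, the bivector images are rho(e1 e2) = I*rho(e3), rho(e1 e3) = -I*rho(e2), rho(e2 e3) = I*rho(e1); with real blade coefficients the real parts of m0..m3 are the coefficients of 1, e1, e2, e3 and the imaginary parts give the bivectors (e2 e3: Im m1, e1 e3: -Im m2, e1 e2: Im m3).
Answer: -3*e1 e2 - 2*e1 e3


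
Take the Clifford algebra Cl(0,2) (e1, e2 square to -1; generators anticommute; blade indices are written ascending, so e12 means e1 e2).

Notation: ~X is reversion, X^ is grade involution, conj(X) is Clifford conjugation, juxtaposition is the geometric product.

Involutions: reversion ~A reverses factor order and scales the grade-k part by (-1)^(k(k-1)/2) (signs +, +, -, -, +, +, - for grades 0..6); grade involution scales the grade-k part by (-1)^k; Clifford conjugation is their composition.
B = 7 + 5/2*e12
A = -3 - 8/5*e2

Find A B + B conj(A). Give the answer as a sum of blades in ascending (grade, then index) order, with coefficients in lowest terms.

first term: -21 - 4*e1 - 56/5*e2 - 15/2*e12
second term: -21 - 4*e1 + 56/5*e2 - 15/2*e12
Answer: -42 - 8*e1 - 15*e12


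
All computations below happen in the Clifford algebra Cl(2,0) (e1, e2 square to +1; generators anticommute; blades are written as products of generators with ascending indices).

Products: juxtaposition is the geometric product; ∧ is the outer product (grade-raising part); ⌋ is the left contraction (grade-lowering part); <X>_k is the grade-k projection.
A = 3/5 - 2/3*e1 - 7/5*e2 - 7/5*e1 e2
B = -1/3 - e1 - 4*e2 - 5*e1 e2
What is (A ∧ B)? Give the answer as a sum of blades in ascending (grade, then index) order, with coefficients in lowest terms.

step 1: -1/5 - 17/45*e1 - 29/15*e2 - 19/15*e1 e2
Answer: -1/5 - 17/45*e1 - 29/15*e2 - 19/15*e1 e2


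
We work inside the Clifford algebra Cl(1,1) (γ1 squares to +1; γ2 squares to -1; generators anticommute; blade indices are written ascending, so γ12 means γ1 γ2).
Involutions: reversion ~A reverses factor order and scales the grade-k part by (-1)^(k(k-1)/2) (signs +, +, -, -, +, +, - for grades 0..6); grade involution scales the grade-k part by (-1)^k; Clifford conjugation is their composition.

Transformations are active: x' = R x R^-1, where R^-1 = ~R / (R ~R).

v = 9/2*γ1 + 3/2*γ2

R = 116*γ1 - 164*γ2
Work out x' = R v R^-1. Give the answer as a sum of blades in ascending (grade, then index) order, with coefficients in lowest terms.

~R = 116*γ1 - 164*γ2, and R ~R = -13440, so R^-1 = ~R / (-13440).
R v = 768 + 912*γ12
Answer: -1243/70*γ1 + 1207/70*γ2


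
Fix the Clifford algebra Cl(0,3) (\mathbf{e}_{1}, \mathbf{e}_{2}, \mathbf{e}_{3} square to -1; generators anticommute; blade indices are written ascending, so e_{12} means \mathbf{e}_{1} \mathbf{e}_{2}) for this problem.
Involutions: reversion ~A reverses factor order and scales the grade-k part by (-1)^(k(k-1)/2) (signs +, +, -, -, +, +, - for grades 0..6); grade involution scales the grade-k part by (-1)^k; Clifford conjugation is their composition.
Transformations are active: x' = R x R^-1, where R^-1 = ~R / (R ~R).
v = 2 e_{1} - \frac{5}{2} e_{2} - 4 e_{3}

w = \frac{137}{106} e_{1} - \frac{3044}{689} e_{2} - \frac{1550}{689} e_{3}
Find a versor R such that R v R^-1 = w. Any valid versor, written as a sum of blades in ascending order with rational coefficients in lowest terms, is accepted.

R = v + w = \frac{349}{106} e_{1} - \frac{9533}{1378} e_{2} - \frac{4306}{689} e_{3} works: the equal norms (-\frac{105}{4}) guarantee its sandwich swaps v into w.
Answer: \frac{349}{106} e_{1} - \frac{9533}{1378} e_{2} - \frac{4306}{689} e_{3}


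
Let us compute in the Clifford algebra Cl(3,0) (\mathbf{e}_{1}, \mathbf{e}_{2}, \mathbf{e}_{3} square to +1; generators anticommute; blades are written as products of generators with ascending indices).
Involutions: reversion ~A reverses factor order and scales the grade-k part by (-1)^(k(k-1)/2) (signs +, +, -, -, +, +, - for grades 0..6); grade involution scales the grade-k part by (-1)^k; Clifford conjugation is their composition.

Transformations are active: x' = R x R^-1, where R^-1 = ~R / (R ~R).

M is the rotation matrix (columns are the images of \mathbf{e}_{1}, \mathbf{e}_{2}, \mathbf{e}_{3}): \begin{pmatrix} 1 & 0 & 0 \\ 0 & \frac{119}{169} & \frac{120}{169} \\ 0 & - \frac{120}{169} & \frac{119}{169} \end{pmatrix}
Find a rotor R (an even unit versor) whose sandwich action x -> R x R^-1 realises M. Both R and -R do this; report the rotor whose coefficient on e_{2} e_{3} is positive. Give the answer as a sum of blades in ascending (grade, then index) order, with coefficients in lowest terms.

Method: write R = a + b12*e_{1} e_{2} + b13*e_{1} e_{3} + b23*e_{2} e_{3} with a^2 + b12^2 + b13^2 + b23^2 = 1 (so R^-1 = ~R). Expanding the columns R e_j ~R gives tr M = 4a^2 - 1 and, from the antisymmetric part, M21 - M12 = -4a*b12, M13 - M31 = 4a*b13, M32 - M23 = -4a*b23.
Here tr M = \frac{407}{169}, so a^2 = (1 + tr M)/4 = \frac{144}{169} and a = ±\frac{12}{13}. Taking a = \frac{12}{13}: M21 - M12 = 0, M13 - M31 = 0, M32 - M23 = -\frac{240}{169}, giving b12 = 0, b13 = 0, b23 = \frac{5}{13}, i.e. R = \frac{12}{13} + \frac{5}{13} e_{2} e_{3}.
Its e_{2} e_{3} coefficient is already positive.
Answer: \frac{12}{13} + \frac{5}{13} e_{2} e_{3}. Recall the cover is two-to-one: with M of trace \frac{407}{169}, both preimages act alike, and the stated e_{2} e_{3} sign chooses the sheet.


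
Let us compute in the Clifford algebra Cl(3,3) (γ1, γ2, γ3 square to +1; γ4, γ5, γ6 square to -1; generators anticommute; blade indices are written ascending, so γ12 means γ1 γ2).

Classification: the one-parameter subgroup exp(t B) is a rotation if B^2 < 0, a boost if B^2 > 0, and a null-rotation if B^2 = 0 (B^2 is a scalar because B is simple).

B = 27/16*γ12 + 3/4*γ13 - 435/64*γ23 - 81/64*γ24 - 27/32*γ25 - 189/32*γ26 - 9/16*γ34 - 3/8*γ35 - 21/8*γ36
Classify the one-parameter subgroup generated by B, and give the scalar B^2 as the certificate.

B^2 term by term: the squares give (27/16)^2*(γ12)^2 + (3/4)^2*(γ13)^2 + (-435/64)^2*(γ23)^2 + (-81/64)^2*(γ24)^2 + (-27/32)^2*(γ25)^2 + (-189/32)^2*(γ26)^2 + (-9/16)^2*(γ34)^2 + (-3/8)^2*(γ35)^2 + (-21/8)^2*(γ36)^2 = 729/256*(-1) + 9/16*(-1) + 189225/4096*(-1) + 6561/4096*(+1) + 729/1024*(+1) + 35721/1024*(+1) + 81/256*(+1) + 9/64*(+1) + 441/64*(+1) = -81/16 (each basis 2-blade squares to minus the product of its generators' squares); cross terms between blades sharing an index anticommute and cancel; the commuting (index-disjoint) pairs give grade-4 terms 2*c*c'*(blade product), which cancel blade by blade — γ1234: -243/128 + 243/128 = 0; γ1235: -81/64 + 81/64 = 0; γ1236: -567/64 + 567/64 = 0; γ2345: -243/256 + 243/256 = 0; γ2346: -1701/256 + 1701/256 = 0; γ2356: -567/128 + 567/128 = 0 — confirming B is simple. So B^2 = -81/16.
Answer: rotation, certificate B^2 = -81/16. B^2 = -81/16 is basis-independent, so its sign is the whole story.


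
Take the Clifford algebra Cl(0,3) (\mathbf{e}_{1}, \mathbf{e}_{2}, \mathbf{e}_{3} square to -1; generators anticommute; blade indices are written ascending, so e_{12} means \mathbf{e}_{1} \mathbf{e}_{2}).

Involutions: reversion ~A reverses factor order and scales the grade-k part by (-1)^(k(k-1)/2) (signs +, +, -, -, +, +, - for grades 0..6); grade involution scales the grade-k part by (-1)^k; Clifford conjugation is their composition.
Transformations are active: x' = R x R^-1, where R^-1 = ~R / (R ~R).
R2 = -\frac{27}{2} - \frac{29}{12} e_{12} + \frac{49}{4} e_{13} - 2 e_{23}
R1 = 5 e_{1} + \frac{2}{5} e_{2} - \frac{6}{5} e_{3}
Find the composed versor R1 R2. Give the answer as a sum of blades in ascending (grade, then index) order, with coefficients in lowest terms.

Distribute over the terms of R1 (each basis-blade product reordered to ascending indices, repeated generators contracted through their squares):
(5 e_{1}) R2 = -\frac{135}{2} e_{1} + \frac{145}{12} e_{2} - \frac{245}{4} e_{3} - 10 e_{123}
(\frac{2}{5} e_{2}) R2 = -\frac{29}{30} e_{1} - \frac{27}{5} e_{2} + \frac{4}{5} e_{3} - \frac{49}{10} e_{123}
(-\frac{6}{5} e_{3}) R2 = -\frac{147}{10} e_{1} + \frac{12}{5} e_{2} + \frac{81}{5} e_{3} + \frac{29}{10} e_{123}
Summing the partial products and collecting blades:
Answer: -\frac{499}{6} e_{1} + \frac{109}{12} e_{2} - \frac{177}{4} e_{3} - 12 e_{123}


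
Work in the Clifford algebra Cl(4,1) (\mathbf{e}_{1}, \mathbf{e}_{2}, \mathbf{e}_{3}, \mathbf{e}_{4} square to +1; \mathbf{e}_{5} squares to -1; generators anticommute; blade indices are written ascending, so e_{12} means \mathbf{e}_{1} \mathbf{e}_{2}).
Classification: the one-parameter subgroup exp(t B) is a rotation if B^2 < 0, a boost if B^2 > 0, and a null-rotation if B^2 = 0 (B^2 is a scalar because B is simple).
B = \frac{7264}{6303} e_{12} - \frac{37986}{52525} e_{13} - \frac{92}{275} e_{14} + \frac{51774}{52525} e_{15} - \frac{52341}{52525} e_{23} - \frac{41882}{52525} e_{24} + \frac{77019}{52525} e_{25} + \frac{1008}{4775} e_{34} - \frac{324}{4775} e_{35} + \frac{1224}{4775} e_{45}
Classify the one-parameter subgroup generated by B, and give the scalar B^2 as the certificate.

B^2 term by term: the squares give (\frac{7264}{6303})^2*(e_{12})^2 + (-\frac{37986}{52525})^2*(e_{13})^2 + (-\frac{92}{275})^2*(e_{14})^2 + (\frac{51774}{52525})^2*(e_{15})^2 + (-\frac{52341}{52525})^2*(e_{23})^2 + (-\frac{41882}{52525})^2*(e_{24})^2 + (\frac{77019}{52525})^2*(e_{25})^2 + (\frac{1008}{4775})^2*(e_{34})^2 + (-\frac{324}{4775})^2*(e_{35})^2 + (\frac{1224}{4775})^2*(e_{45})^2 = \frac{52765696}{39727809}*(-1) + \frac{1442936196}{2758875625}*(-1) + \frac{8464}{75625}*(-1) + \frac{2680547076}{2758875625}*(+1) + \frac{2739580281}{2758875625}*(-1) + \frac{1754101924}{2758875625}*(-1) + \frac{5931926361}{2758875625}*(+1) + \frac{1016064}{22800625}*(-1) + \frac{104976}{22800625}*(+1) + \frac{1498176}{22800625}*(+1) = -\frac{4}{9} (each basis 2-blade squares to minus the product of its generators' squares); cross terms between blades sharing an index anticommute and cancel; the commuting (index-disjoint) pairs give grade-4 terms 2*c*c'*(blade product), which cancel blade by blade — e_{1234}: \frac{4881408}{10032275} - \frac{3181859304}{2758875625} + \frac{9630744}{14444375} = 0; e_{1235}: -\frac{1569024}{10032275} + \frac{5851287468}{2758875625} - \frac{5419805868}{2758875625} = 0; e_{1245}: \frac{5927424}{10032275} + \frac{14171496}{14444375} - \frac{4336797336}{2758875625} = 0; e_{1345}: -\frac{92989728}{250806875} - \frac{59616}{1313125} + \frac{104376384}{250806875} = 0; e_{2345}: -\frac{128130768}{250806875} - \frac{27139536}{250806875} + \frac{155270304}{250806875} = 0 — confirming B is simple. So B^2 = -\frac{4}{9}.
Answer: rotation, certificate B^2 = -\frac{4}{9}. B^2 = -\frac{4}{9} is basis-independent, so its sign is the whole story.


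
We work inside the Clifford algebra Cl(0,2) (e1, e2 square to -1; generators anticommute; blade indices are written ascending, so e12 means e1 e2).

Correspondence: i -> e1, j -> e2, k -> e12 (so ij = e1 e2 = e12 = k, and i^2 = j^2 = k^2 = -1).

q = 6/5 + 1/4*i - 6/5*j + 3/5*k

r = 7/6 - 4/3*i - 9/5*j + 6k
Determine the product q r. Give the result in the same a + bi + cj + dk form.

In blades: q = 6/5 + 1/4*e1 - 6/5*e2 + 3/5*e12, r = 7/6 - 4/3*e1 - 9/5*e2 + 6*e12.
Distribute q over r term by term (generator squares from the signature, products reordered to ascending indices): (6/5)*r = 7/5 - 8/5*e1 - 54/25*e2 + 36/5*e12; (1/4*e1)*r = 1/3 + 7/24*e1 - 3/2*e2 - 9/20*e12; (-6/5*e2)*r = -54/25 - 36/5*e1 - 7/5*e2 - 8/5*e12; (3/5*e12)*r = -18/5 + 27/25*e1 - 4/5*e2 + 7/10*e12.
Sum: -302/75 - 4457/600*e1 - 293/50*e2 + 117/20*e12; translating back through the correspondence:
Answer: -302/75 - 4457/600*i - 293/50*j + 117/20*k


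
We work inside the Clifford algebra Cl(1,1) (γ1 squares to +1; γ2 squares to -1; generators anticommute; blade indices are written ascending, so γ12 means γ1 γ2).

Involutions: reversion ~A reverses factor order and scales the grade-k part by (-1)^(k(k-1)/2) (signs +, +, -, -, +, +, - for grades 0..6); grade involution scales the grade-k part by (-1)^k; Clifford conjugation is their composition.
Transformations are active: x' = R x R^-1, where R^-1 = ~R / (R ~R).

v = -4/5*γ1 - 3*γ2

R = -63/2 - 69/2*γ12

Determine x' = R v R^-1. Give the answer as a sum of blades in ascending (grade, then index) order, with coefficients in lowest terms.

~R = -63/2 + 69/2*γ12, and R ~R = -198, so R^-1 = ~R / (-198).
R v = -783/10*γ1 + 669/10*γ2
Answer: -1061/44*γ1 + 5343/220*γ2


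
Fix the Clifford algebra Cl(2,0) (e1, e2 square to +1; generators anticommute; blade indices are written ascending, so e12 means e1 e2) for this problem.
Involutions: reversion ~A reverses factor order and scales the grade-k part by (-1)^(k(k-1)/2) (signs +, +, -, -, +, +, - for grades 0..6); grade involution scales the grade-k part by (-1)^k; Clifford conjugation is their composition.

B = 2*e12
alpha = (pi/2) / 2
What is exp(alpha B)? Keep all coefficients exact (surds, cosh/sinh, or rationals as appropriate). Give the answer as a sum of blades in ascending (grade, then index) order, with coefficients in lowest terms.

B^2 = (2)^2*(e12)^2 = 4*(-1) = -4 (a basis 2-blade squares to minus the product of its generators' squares).
B^2 = -4 — circular case — the even/odd split gives cos and sin: l = 2, alpha*l = pi/2, so exp(alpha B) = cos(pi/2) + (sin(pi/2)/2)*B = 0 + (1/2)*B.
Answer: e12


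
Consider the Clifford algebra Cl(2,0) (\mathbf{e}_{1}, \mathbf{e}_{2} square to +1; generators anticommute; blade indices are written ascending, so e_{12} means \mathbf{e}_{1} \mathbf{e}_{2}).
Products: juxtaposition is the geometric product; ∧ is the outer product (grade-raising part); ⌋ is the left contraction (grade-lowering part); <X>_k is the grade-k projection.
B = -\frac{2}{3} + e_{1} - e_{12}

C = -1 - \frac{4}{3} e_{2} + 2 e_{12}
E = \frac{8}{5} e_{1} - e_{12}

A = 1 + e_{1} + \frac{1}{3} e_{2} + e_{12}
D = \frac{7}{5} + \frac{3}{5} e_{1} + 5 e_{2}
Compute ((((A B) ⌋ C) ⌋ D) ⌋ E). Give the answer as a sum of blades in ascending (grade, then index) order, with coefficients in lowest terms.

step 1: \frac{4}{3} + \frac{2}{3} e_{1} - \frac{20}{9} e_{2} - 2 e_{12}
step 2: \frac{152}{27} + \frac{40}{9} e_{1} - \frac{4}{9} e_{2} + \frac{8}{3} e_{12}
step 3: \frac{1124}{135} + \frac{152}{45} e_{1} + \frac{760}{27} e_{2}
step 4: \frac{1216}{225} + \frac{27992}{675} e_{1} - \frac{152}{45} e_{2} - \frac{1124}{135} e_{12}
Answer: \frac{1216}{225} + \frac{27992}{675} e_{1} - \frac{152}{45} e_{2} - \frac{1124}{135} e_{12}


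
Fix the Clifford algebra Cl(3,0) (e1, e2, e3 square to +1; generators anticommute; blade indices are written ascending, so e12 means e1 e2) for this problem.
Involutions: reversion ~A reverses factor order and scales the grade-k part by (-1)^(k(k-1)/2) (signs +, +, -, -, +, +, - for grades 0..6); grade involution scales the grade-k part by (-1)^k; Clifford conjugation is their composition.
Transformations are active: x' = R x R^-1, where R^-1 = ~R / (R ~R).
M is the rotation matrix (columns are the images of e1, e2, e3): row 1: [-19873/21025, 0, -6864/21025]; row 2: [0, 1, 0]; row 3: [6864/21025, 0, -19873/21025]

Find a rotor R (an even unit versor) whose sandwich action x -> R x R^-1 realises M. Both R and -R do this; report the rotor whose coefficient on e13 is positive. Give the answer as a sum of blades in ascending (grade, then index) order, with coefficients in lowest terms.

Method: write R = a + b12*e12 + b13*e13 + b23*e23 with a^2 + b12^2 + b13^2 + b23^2 = 1 (so R^-1 = ~R). Expanding the columns R e_j ~R gives tr M = 4a^2 - 1 and, from the antisymmetric part, M21 - M12 = -4a*b12, M13 - M31 = 4a*b13, M32 - M23 = -4a*b23.
Here tr M = -18721/21025, so a^2 = (1 + tr M)/4 = 576/21025 and a = ±24/145. Taking a = 24/145: M21 - M12 = 0, M13 - M31 = -13728/21025, M32 - M23 = 0, giving b12 = 0, b13 = -143/145, b23 = 0, i.e. R = 24/145 - 143/145*e13.
Its e13 coefficient is negative, so report the other preimage -R.
Answer: -24/145 + 143/145*e13. Why the constraint matters: R and -R act identically through the sandwich — M has trace -18721/21025 either way — so only the sign condition on e13 picks one of the two preimages.


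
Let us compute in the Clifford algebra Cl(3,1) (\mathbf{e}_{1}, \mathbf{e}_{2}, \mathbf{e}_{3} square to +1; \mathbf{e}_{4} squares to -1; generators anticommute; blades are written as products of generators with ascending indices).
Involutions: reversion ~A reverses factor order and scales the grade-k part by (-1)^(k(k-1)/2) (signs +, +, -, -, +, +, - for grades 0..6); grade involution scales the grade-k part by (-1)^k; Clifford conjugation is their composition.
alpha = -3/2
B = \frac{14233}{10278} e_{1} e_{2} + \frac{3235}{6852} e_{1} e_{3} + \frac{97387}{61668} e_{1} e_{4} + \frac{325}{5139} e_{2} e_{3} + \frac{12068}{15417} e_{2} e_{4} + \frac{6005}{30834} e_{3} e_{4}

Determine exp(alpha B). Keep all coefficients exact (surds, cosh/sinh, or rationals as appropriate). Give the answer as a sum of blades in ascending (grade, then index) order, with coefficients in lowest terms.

B^2 term by term: the squares give (\frac{14233}{10278})^2*(e_{1} e_{2})^2 + (\frac{3235}{6852})^2*(e_{1} e_{3})^2 + (\frac{97387}{61668})^2*(e_{1} e_{4})^2 + (\frac{325}{5139})^2*(e_{2} e_{3})^2 + (\frac{12068}{15417})^2*(e_{2} e_{4})^2 + (\frac{6005}{30834})^2*(e_{3} e_{4})^2 = \frac{202578289}{105637284}*(-1) + \frac{10465225}{46949904}*(-1) + \frac{9484227769}{3802942224}*(+1) + \frac{105625}{26409321}*(-1) + \frac{145636624}{237683889}*(+1) + \frac{36060025}{950735556}*(+1) = 1 (each basis 2-blade squares to minus the product of its generators' squares); cross terms between blades sharing an index anticommute and cancel; the commuting (index-disjoint) pairs give grade-4 terms 2*c*c'*(blade product), which cancel blade by blade — e_{1} e_{2} e_{3} e_{4}: \frac{85469165}{158455926} - \frac{19519990}{26409321} + \frac{31650775}{158455926} = 0 — confirming B is simple. So B^2 = 1.
B^2 = 1 — a positive square means the series sums to a boost: l = 1, alpha*l = - \frac{3}{2}, so exp(alpha B) = cosh(- \frac{3}{2}) + (sinh(- \frac{3}{2})/1)*B = \cosh{\left(\frac{3}{2} \right)} + (- \sinh{\left(\frac{3}{2} \right)})*B.
Answer: \cosh{\left(\frac{3}{2} \right)} - \frac{14233 \sinh{\left(\frac{3}{2} \right)}}{10278} e_{1} e_{2} - \frac{3235 \sinh{\left(\frac{3}{2} \right)}}{6852} e_{1} e_{3} - \frac{97387 \sinh{\left(\frac{3}{2} \right)}}{61668} e_{1} e_{4} - \frac{325 \sinh{\left(\frac{3}{2} \right)}}{5139} e_{2} e_{3} - \frac{12068 \sinh{\left(\frac{3}{2} \right)}}{15417} e_{2} e_{4} - \frac{6005 \sinh{\left(\frac{3}{2} \right)}}{30834} e_{3} e_{4}


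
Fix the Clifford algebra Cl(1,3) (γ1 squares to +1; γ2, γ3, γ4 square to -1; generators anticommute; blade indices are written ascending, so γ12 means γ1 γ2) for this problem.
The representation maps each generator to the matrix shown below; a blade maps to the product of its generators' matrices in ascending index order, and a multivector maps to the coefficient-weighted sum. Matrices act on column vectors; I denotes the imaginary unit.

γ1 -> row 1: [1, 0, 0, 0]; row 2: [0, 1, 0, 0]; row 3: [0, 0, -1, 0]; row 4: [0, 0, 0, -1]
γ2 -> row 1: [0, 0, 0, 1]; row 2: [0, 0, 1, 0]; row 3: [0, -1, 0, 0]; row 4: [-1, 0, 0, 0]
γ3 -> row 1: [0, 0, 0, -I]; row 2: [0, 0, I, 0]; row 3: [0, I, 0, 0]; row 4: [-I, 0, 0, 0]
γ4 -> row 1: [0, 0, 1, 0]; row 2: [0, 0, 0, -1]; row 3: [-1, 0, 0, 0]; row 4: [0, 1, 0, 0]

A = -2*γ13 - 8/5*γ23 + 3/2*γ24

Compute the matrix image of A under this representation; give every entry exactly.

Bivector images (products of the table entries): rho(γ13) = rho(γ1)rho(γ3) = row 1: [0, 0, 0, -I]; row 2: [0, 0, I, 0]; row 3: [0, -I, 0, 0]; row 4: [I, 0, 0, 0]; rho(γ23) = rho(γ2)rho(γ3) = row 1: [-I, 0, 0, 0]; row 2: [0, I, 0, 0]; row 3: [0, 0, -I, 0]; row 4: [0, 0, 0, I]; rho(γ24) = rho(γ2)rho(γ4) = row 1: [0, 1, 0, 0]; row 2: [-1, 0, 0, 0]; row 3: [0, 0, 0, 1]; row 4: [0, 0, -1, 0].
M = (-2)*rho(γ13) + (-8/5)*rho(γ23) + (3/2)*rho(γ24), summed entrywise:
Answer: row 1: [8*I/5, 3/2, 0, 2*I]; row 2: [-3/2, -8*I/5, -2*I, 0]; row 3: [0, 2*I, 8*I/5, 3/2]; row 4: [-2*I, 0, -3/2, -8*I/5]


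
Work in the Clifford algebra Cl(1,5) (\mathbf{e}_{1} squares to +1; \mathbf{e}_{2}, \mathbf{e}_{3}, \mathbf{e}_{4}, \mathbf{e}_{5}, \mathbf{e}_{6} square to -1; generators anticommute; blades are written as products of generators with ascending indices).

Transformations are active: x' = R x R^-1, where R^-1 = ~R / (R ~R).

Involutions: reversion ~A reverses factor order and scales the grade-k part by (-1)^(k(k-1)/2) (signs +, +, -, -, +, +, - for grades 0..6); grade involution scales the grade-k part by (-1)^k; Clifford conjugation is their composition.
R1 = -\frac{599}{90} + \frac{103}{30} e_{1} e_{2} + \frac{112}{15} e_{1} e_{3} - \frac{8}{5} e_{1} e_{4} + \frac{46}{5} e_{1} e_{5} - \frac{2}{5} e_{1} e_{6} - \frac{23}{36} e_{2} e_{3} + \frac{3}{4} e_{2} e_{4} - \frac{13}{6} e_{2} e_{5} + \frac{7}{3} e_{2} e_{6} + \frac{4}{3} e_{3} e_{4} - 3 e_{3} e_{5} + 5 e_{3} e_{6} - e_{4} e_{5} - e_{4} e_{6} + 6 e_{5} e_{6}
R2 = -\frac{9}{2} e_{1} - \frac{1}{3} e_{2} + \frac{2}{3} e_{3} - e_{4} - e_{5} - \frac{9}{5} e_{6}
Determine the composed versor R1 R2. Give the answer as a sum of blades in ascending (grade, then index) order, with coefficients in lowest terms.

Distribute over the terms of R2 (each basis-blade product reordered to ascending indices, repeated generators contracted through their squares):
R1 (-\frac{9}{2} e_{1}) = \frac{599}{20} e_{1} + \frac{309}{20} e_{2} + \frac{168}{5} e_{3} - \frac{36}{5} e_{4} + \frac{207}{5} e_{5} - \frac{9}{5} e_{6} + \frac{23}{8} e_{1} e_{2} e_{3} - \frac{27}{8} e_{1} e_{2} e_{4} + \frac{39}{4} e_{1} e_{2} e_{5} - \frac{21}{2} e_{1} e_{2} e_{6} - 6 e_{1} e_{3} e_{4} + \frac{27}{2} e_{1} e_{3} e_{5} - \frac{45}{2} e_{1} e_{3} e_{6} + \frac{9}{2} e_{1} e_{4} e_{5} + \frac{9}{2} e_{1} e_{4} e_{6} - 27 e_{1} e_{5} e_{6}
R1 (-\frac{1}{3} e_{2}) = \frac{103}{90} e_{1} + \frac{599}{270} e_{2} + \frac{23}{108} e_{3} - \frac{1}{4} e_{4} + \frac{13}{18} e_{5} - \frac{7}{9} e_{6} + \frac{112}{45} e_{1} e_{2} e_{3} - \frac{8}{15} e_{1} e_{2} e_{4} + \frac{46}{15} e_{1} e_{2} e_{5} - \frac{2}{15} e_{1} e_{2} e_{6} - \frac{4}{9} e_{2} e_{3} e_{4} + e_{2} e_{3} e_{5} - \frac{5}{3} e_{2} e_{3} e_{6} + \frac{1}{3} e_{2} e_{4} e_{5} + \frac{1}{3} e_{2} e_{4} e_{6} - 2 e_{2} e_{5} e_{6}
R1 (\frac{2}{3} e_{3}) = -\frac{224}{45} e_{1} + \frac{23}{54} e_{2} - \frac{599}{135} e_{3} + \frac{8}{9} e_{4} - 2 e_{5} + \frac{10}{3} e_{6} + \frac{103}{45} e_{1} e_{2} e_{3} + \frac{16}{15} e_{1} e_{3} e_{4} - \frac{92}{15} e_{1} e_{3} e_{5} + \frac{4}{15} e_{1} e_{3} e_{6} - \frac{1}{2} e_{2} e_{3} e_{4} + \frac{13}{9} e_{2} e_{3} e_{5} - \frac{14}{9} e_{2} e_{3} e_{6} - \frac{2}{3} e_{3} e_{4} e_{5} - \frac{2}{3} e_{3} e_{4} e_{6} + 4 e_{3} e_{5} e_{6}
R1 (-e_{4}) = -\frac{8}{5} e_{1} + \frac{3}{4} e_{2} + \frac{4}{3} e_{3} + \frac{599}{90} e_{4} + e_{5} + e_{6} - \frac{103}{30} e_{1} e_{2} e_{4} - \frac{112}{15} e_{1} e_{3} e_{4} + \frac{46}{5} e_{1} e_{4} e_{5} - \frac{2}{5} e_{1} e_{4} e_{6} + \frac{23}{36} e_{2} e_{3} e_{4} - \frac{13}{6} e_{2} e_{4} e_{5} + \frac{7}{3} e_{2} e_{4} e_{6} - 3 e_{3} e_{4} e_{5} + 5 e_{3} e_{4} e_{6} - 6 e_{4} e_{5} e_{6}
R1 (-e_{5}) = \frac{46}{5} e_{1} - \frac{13}{6} e_{2} - 3 e_{3} - e_{4} + \frac{599}{90} e_{5} - 6 e_{6} - \frac{103}{30} e_{1} e_{2} e_{5} - \frac{112}{15} e_{1} e_{3} e_{5} + \frac{8}{5} e_{1} e_{4} e_{5} - \frac{2}{5} e_{1} e_{5} e_{6} + \frac{23}{36} e_{2} e_{3} e_{5} - \frac{3}{4} e_{2} e_{4} e_{5} + \frac{7}{3} e_{2} e_{5} e_{6} - \frac{4}{3} e_{3} e_{4} e_{5} + 5 e_{3} e_{5} e_{6} - e_{4} e_{5} e_{6}
R1 (-\frac{9}{5} e_{6}) = -\frac{18}{25} e_{1} + \frac{21}{5} e_{2} + 9 e_{3} - \frac{9}{5} e_{4} + \frac{54}{5} e_{5} + \frac{599}{50} e_{6} - \frac{309}{50} e_{1} e_{2} e_{6} - \frac{336}{25} e_{1} e_{3} e_{6} + \frac{72}{25} e_{1} e_{4} e_{6} - \frac{414}{25} e_{1} e_{5} e_{6} + \frac{23}{20} e_{2} e_{3} e_{6} - \frac{27}{20} e_{2} e_{4} e_{6} + \frac{39}{10} e_{2} e_{5} e_{6} - \frac{12}{5} e_{3} e_{4} e_{6} + \frac{27}{5} e_{3} e_{5} e_{6} + \frac{9}{5} e_{4} e_{5} e_{6}
Summing the partial products and collecting blades:
Answer: \frac{9899}{300} e_{1} + \frac{1879}{90} e_{2} + \frac{19823}{540} e_{3} - \frac{487}{180} e_{4} + \frac{2636}{45} e_{5} + \frac{3481}{450} e_{6} + \frac{551}{72} e_{1} e_{2} e_{3} - \frac{881}{120} e_{1} e_{2} e_{4} + \frac{563}{60} e_{1} e_{2} e_{5} - \frac{1261}{75} e_{1} e_{2} e_{6} - \frac{62}{5} e_{1} e_{3} e_{4} - \frac{1}{10} e_{1} e_{3} e_{5} - \frac{5351}{150} e_{1} e_{3} e_{6} + \frac{153}{10} e_{1} e_{4} e_{5} + \frac{349}{50} e_{1} e_{4} e_{6} - \frac{1099}{25} e_{1} e_{5} e_{6} - \frac{11}{36} e_{2} e_{3} e_{4} + \frac{37}{12} e_{2} e_{3} e_{5} - \frac{373}{180} e_{2} e_{3} e_{6} - \frac{31}{12} e_{2} e_{4} e_{5} + \frac{79}{60} e_{2} e_{4} e_{6} + \frac{127}{30} e_{2} e_{5} e_{6} - 5 e_{3} e_{4} e_{5} + \frac{29}{15} e_{3} e_{4} e_{6} + \frac{72}{5} e_{3} e_{5} e_{6} - \frac{26}{5} e_{4} e_{5} e_{6}


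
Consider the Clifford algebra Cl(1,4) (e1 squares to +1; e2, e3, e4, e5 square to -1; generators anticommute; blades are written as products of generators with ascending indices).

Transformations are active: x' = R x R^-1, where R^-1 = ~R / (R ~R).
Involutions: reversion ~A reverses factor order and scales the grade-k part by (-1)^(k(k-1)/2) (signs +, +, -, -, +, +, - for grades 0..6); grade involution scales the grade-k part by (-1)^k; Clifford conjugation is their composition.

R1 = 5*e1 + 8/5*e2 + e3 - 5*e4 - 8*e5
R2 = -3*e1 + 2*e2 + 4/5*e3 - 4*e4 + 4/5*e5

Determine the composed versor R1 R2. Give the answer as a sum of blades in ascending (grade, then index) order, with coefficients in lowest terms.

Distribute over the terms of R1 (each basis-blade product reordered to ascending indices, repeated generators contracted through their squares):
(5*e1) R2 = -15 + 10*e1 e2 + 4*e1 e3 - 20*e1 e4 + 4*e1 e5
(8/5*e2) R2 = -16/5 + 24/5*e1 e2 + 32/25*e2 e3 - 32/5*e2 e4 + 32/25*e2 e5
(e3) R2 = -4/5 + 3*e1 e3 - 2*e2 e3 - 4*e3 e4 + 4/5*e3 e5
(-5*e4) R2 = -20 - 15*e1 e4 + 10*e2 e4 + 4*e3 e4 - 4*e4 e5
(-8*e5) R2 = 32/5 - 24*e1 e5 + 16*e2 e5 + 32/5*e3 e5 - 32*e4 e5
Summing the partial products and collecting blades:
Answer: -163/5 + 74/5*e1 e2 + 7*e1 e3 - 35*e1 e4 - 20*e1 e5 - 18/25*e2 e3 + 18/5*e2 e4 + 432/25*e2 e5 + 36/5*e3 e5 - 36*e4 e5


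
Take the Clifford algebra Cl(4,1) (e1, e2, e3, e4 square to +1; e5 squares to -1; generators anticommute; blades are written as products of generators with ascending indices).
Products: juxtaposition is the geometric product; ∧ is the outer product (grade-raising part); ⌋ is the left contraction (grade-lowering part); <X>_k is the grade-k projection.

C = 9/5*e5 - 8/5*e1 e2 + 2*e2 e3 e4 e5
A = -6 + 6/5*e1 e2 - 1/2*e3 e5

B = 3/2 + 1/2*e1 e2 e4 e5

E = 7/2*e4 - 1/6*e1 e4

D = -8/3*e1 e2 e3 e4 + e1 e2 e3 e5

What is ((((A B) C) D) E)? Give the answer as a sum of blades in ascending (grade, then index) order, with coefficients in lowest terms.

step 1: -9 + 9/5*e1 e2 - 3/4*e3 e5 - 3/5*e4 e5 - 1/4*e1 e2 e3 e4 - 3*e1 e2 e4 e5
step 2: 72/25 + 27/20*e3 + 27/25*e4 - 81/5*e5 + 72/5*e1 e2 - 6*e1 e3 + 1/2*e1 e5 - 6/5*e2 e3 + 3/2*e2 e4 - 2/5*e3 e4 - 24/5*e4 e5 + 27/5*e1 e2 e4 + 81/25*e1 e2 e5 + 6/5*e1 e2 e3 e5 + 24/25*e1 e2 e4 e5 + 18/5*e1 e3 e4 e5 - 18*e2 e3 e4 e5 - 9/20*e1 e2 e3 e4 e5
step 3: -6/5 - 441/25*e3 - 9/20*e4 + 6/5*e5 - 16/15*e1 e2 - 4*e1 e3 - 106/5*e1 e4 + 246/5*e1 e5 + 1/2*e2 e3 + 62/5*e2 e4 + 18/5*e2 e5 + 984/25*e3 e4 - 424/25*e3 e5 + 16/5*e4 e5 - 333/25*e1 e2 e3 - 18/5*e1 e2 e4 + 27/20*e1 e2 e5 + 351/25*e3 e4 e5 - 72/25*e1 e2 e3 e4 - 248/25*e1 e2 e3 e5 + 2/5*e1 e2 e4 e5 + 3/2*e1 e3 e4 e5 - 4/3*e2 e3 e4 e5 + 1053/25*e1 e2 e3 e4 e5
step 4: -613/120 - 2971/40*e1 + 44*e2 + 3444/25*e3 - 21/5*e4 - 56/5*e5 - 44/3*e1 e2 - 164/25*e1 e3 + 1/5*e1 e4 + 8/15*e1 e5 - 12/25*e2 e3 - 8/45*e2 e4 - 1/15*e2 e5 - 9361/150*e3 e4 - 4939/100*e3 e5 - 62/5*e4 e5 - 252/25*e1 e2 e3 - 56/15*e1 e2 e4 - 7/5*e1 e2 e5 - 847/50*e1 e3 e4 - 759/100*e1 e3 e5 - 862/5*e1 e4 e5 + 397/100*e2 e3 e4 + 1753/150*e2 e3 e5 - 99/8*e2 e4 e5 + 1484/25*e3 e4 e5 - 14011/300*e1 e2 e3 e4 - 66439/450*e1 e2 e3 e5 - 33/8*e1 e2 e4 e5 - 212/75*e1 e3 e4 e5 + 124/75*e2 e3 e4 e5 + 868/25*e1 e2 e3 e4 e5
Answer: -613/120 - 2971/40*e1 + 44*e2 + 3444/25*e3 - 21/5*e4 - 56/5*e5 - 44/3*e1 e2 - 164/25*e1 e3 + 1/5*e1 e4 + 8/15*e1 e5 - 12/25*e2 e3 - 8/45*e2 e4 - 1/15*e2 e5 - 9361/150*e3 e4 - 4939/100*e3 e5 - 62/5*e4 e5 - 252/25*e1 e2 e3 - 56/15*e1 e2 e4 - 7/5*e1 e2 e5 - 847/50*e1 e3 e4 - 759/100*e1 e3 e5 - 862/5*e1 e4 e5 + 397/100*e2 e3 e4 + 1753/150*e2 e3 e5 - 99/8*e2 e4 e5 + 1484/25*e3 e4 e5 - 14011/300*e1 e2 e3 e4 - 66439/450*e1 e2 e3 e5 - 33/8*e1 e2 e4 e5 - 212/75*e1 e3 e4 e5 + 124/75*e2 e3 e4 e5 + 868/25*e1 e2 e3 e4 e5
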